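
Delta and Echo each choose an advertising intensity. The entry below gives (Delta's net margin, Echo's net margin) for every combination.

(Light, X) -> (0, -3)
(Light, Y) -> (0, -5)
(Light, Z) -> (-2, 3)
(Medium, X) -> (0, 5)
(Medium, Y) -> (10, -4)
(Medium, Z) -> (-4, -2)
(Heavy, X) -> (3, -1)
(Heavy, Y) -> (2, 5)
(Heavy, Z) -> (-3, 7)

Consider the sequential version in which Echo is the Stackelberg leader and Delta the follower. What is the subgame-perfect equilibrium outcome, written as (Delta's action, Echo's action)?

Delta best-responds to each possible Echo move:
- X: BR = Heavy, leader payoff -1.
- Y: BR = Medium, leader payoff -4.
- Z: BR = Light, leader payoff 3.
Echo's induced payoffs are -1, -4, 3, so Echo commits to Z. Subgame-perfect outcome: (Light, Z) with payoffs (-2, 3).

(Light, Z)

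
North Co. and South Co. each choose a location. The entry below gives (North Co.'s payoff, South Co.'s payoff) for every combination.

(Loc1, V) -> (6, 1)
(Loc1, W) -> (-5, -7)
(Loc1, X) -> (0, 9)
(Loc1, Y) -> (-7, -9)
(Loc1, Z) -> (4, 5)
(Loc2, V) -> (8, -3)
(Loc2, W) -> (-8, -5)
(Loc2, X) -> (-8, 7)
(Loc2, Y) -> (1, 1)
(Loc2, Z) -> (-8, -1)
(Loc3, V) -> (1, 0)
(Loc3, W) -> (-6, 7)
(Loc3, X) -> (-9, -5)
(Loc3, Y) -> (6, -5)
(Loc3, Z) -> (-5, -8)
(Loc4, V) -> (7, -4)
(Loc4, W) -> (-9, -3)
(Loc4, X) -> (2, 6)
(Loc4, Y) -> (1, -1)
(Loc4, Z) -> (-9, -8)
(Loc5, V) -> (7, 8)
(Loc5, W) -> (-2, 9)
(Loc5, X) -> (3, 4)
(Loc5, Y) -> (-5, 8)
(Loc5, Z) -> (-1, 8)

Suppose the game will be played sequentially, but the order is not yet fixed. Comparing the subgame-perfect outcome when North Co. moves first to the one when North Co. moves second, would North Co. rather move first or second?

If North Co. leads: South Co.'s best replies are Loc1→X, Loc2→X, Loc3→W, Loc4→X, Loc5→W; North Co.'s induced payoffs 0, -8, -6, 2, -2; outcome (Loc4, X), payoffs (2, 6).
If South Co. leads: North Co.'s best replies are V→Loc2, W→Loc5, X→Loc5, Y→Loc3, Z→Loc1; South Co.'s induced payoffs -3, 9, 4, -5, 5; outcome (Loc5, W), payoffs (-2, 9).
North Co. gets 2 moving first and -2 moving second, so North Co. prefers to move first.

first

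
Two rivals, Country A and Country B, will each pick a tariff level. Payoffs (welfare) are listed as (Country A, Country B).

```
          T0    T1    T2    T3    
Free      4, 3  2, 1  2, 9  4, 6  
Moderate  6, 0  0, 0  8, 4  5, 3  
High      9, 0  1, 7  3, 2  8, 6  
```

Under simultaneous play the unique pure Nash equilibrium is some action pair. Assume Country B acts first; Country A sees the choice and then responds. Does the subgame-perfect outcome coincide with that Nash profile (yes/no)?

Country A best-responds to each possible Country B move:
- T0 → Country A plays High (best of 4, 6, 9); Country B gets 0.
- T1 → Country A plays Free (best of 2, 0, 1); Country B gets 1.
- T2 → Country A plays Moderate (best of 2, 8, 3); Country B gets 4.
- T3 → Country A plays High (best of 4, 5, 8); Country B gets 6.
Country B's induced payoffs are 0, 1, 4, 6, so Country B commits to T3. Subgame-perfect outcome: (High, T3) with payoffs (8, 6).
For the simultaneous game, intersect best replies.
Country A's best replies: T0→High; T1→Free; T2→Moderate; T3→High.
Country B's best replies: Free→T2; Moderate→T2; High→T1.
The unique mutual best reply is (Moderate, T2), giving (8, 4).
Sequential outcome (High, T3) differs from the Nash profile (Moderate, T2).

no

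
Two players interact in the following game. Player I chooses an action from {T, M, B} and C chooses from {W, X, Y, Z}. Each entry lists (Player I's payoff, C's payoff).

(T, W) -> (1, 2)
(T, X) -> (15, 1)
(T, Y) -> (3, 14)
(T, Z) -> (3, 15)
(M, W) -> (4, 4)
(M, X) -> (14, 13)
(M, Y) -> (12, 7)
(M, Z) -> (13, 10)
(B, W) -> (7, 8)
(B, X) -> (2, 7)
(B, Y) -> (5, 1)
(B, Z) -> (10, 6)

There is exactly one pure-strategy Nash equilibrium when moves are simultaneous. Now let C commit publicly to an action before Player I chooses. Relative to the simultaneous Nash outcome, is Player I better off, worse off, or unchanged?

better off

Work backward from Player I's decision.
- W: Player I compares 1, 4, 7 and picks B; C would get 8.
- X: Player I compares 15, 14, 2 and picks T; C would get 1.
- Y: Player I compares 3, 12, 5 and picks M; C would get 7.
- Z: Player I compares 3, 13, 10 and picks M; C would get 10.
Among 8, 1, 7, 10, the best is 10 at Z. Subgame-perfect outcome: (M, Z) with payoffs (13, 10).
Under simultaneous play:
Player I's best replies: W→B; X→T; Y→M; Z→M.
C's best replies: T→Z; M→X; B→W.
The unique mutual best reply is (B, W), giving (7, 8).
Player I earns 13 sequentially versus 7 at the Nash outcome: better off.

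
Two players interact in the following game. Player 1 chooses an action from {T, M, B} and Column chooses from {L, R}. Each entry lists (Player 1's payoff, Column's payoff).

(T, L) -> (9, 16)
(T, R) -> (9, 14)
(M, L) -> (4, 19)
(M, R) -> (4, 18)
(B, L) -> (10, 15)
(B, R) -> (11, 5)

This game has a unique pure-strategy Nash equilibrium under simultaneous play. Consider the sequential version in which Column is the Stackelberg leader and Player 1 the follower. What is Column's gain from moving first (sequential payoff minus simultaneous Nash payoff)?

Player 1 best-responds to each possible Column move:
- L: BR = B, leader payoff 15.
- R: BR = B, leader payoff 5.
Column's induced payoffs are 15, 5, so Column commits to L. Subgame-perfect outcome: (B, L) with payoffs (10, 15).
Under simultaneous play:
Player 1's best replies: L→B; R→B.
Column's best replies: T→L; M→L; B→L.
Only (B, L) has each player best-responding; Nash payoffs (10, 15).
Column's commitment gain: 15 − 15 = 0.

0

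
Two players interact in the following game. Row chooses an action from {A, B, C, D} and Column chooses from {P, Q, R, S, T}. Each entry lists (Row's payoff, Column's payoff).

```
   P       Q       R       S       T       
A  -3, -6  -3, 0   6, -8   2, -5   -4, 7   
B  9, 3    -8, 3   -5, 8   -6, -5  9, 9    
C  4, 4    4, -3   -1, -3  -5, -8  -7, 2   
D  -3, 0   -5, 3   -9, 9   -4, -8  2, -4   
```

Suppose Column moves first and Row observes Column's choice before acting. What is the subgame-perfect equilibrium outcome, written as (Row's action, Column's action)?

Row best-responds to each possible Column move:
- P → Row plays B (best of -3, 9, 4, -3); Column gets 3.
- Q → Row plays C (best of -3, -8, 4, -5); Column gets -3.
- R → Row plays A (best of 6, -5, -1, -9); Column gets -8.
- S → Row plays A (best of 2, -6, -5, -4); Column gets -5.
- T → Row plays B (best of -4, 9, -7, 2); Column gets 9.
Column's induced payoffs are 3, -3, -8, -5, 9, so Column commits to T. Subgame-perfect outcome: (B, T) with payoffs (9, 9).

(B, T)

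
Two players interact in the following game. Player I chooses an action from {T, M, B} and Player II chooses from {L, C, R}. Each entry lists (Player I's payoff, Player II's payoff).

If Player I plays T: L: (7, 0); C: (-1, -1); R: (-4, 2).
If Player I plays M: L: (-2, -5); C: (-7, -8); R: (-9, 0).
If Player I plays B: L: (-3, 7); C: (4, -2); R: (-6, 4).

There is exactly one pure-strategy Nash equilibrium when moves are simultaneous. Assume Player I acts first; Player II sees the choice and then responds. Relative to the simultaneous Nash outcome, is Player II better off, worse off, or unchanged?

Player II best-responds to each possible Player I move:
- T: BR = R, leader payoff -4.
- M: BR = R, leader payoff -9.
- B: BR = L, leader payoff -3.
Maximizing over -4, -9, -3, Player I chooses B. Subgame-perfect outcome: (B, L) with payoffs (-3, 7).
Now find the simultaneous Nash equilibrium.
Player I's best replies: L→T; C→B; R→T.
Player II's best replies: T→R; M→R; B→L.
The unique mutual best reply is (T, R), giving (-4, 2).
Player II earns 7 sequentially versus 2 at the Nash outcome: better off.

better off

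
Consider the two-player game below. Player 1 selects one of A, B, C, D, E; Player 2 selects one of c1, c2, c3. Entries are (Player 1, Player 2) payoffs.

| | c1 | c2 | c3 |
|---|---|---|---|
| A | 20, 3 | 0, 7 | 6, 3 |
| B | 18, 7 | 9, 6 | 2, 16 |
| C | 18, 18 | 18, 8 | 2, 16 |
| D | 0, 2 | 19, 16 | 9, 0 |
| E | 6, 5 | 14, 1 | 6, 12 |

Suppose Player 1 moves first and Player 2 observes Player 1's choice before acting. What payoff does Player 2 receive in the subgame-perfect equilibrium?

Work backward from Player 2's decision.
- A: Player 2 compares 3, 7, 3 and picks c2; Player 1 would get 0.
- B: Player 2 compares 7, 6, 16 and picks c3; Player 1 would get 2.
- C: Player 2 compares 18, 8, 16 and picks c1; Player 1 would get 18.
- D: Player 2 compares 2, 16, 0 and picks c2; Player 1 would get 19.
- E: Player 2 compares 5, 1, 12 and picks c3; Player 1 would get 6.
Player 1's induced payoffs are 0, 2, 18, 19, 6, so Player 1 commits to D. Subgame-perfect outcome: (D, c2) with payoffs (19, 16).

16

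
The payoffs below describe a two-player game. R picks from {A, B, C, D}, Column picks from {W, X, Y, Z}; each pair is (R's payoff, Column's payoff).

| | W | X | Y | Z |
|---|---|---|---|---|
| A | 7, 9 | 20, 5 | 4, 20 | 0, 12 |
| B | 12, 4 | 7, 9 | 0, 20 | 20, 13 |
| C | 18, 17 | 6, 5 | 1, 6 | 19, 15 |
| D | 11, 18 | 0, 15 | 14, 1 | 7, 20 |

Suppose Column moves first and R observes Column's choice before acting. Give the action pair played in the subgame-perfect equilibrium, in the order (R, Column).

Work backward from R's decision.
- W: R compares 7, 12, 18, 11 and picks C; Column would get 17.
- X: R compares 20, 7, 6, 0 and picks A; Column would get 5.
- Y: R compares 4, 0, 1, 14 and picks D; Column would get 1.
- Z: R compares 0, 20, 19, 7 and picks B; Column would get 13.
Maximizing over 17, 5, 1, 13, Column chooses W. Subgame-perfect outcome: (C, W) with payoffs (18, 17).

(C, W)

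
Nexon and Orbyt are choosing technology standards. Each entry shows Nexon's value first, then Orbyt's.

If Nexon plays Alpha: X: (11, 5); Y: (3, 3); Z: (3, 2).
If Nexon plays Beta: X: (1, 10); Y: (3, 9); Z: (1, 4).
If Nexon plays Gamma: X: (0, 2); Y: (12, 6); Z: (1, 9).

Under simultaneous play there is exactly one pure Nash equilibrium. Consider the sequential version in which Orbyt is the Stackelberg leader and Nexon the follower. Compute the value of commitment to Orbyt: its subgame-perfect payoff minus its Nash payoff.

1

Work backward from Nexon's decision.
- X: Nexon compares 11, 1, 0 and picks Alpha; Orbyt would get 5.
- Y: Nexon compares 3, 3, 12 and picks Gamma; Orbyt would get 6.
- Z: Nexon compares 3, 1, 1 and picks Alpha; Orbyt would get 2.
Orbyt's induced payoffs are 5, 6, 2, so Orbyt commits to Y. Subgame-perfect outcome: (Gamma, Y) with payoffs (12, 6).
Under simultaneous play:
Nexon's best replies: X→Alpha; Y→Gamma; Z→Alpha.
Orbyt's best replies: Alpha→X; Beta→X; Gamma→Z.
The unique mutual best reply is (Alpha, X), giving (11, 5).
Orbyt's commitment gain: 6 − 5 = 1.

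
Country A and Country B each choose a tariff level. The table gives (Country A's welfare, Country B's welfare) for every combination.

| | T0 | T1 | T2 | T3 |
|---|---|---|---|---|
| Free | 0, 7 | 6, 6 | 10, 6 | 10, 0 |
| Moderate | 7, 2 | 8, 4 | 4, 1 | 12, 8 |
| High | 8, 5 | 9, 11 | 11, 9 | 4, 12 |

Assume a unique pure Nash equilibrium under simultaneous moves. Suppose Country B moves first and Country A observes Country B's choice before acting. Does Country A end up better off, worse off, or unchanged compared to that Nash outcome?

Backward induction with Country B moving first.
- T0 → Country A plays High (best of 0, 7, 8); Country B gets 5.
- T1 → Country A plays High (best of 6, 8, 9); Country B gets 11.
- T2 → Country A plays High (best of 10, 4, 11); Country B gets 9.
- T3 → Country A plays Moderate (best of 10, 12, 4); Country B gets 8.
Among 5, 11, 9, 8, the best is 11 at T1. Subgame-perfect outcome: (High, T1) with payoffs (9, 11).
Under simultaneous play:
Country A's best replies: T0→High; T1→High; T2→High; T3→Moderate.
Country B's best replies: Free→T0; Moderate→T3; High→T3.
The unique mutual best reply is (Moderate, T3), giving (12, 8).
Country A earns 9 sequentially versus 12 at the Nash outcome: worse off.

worse off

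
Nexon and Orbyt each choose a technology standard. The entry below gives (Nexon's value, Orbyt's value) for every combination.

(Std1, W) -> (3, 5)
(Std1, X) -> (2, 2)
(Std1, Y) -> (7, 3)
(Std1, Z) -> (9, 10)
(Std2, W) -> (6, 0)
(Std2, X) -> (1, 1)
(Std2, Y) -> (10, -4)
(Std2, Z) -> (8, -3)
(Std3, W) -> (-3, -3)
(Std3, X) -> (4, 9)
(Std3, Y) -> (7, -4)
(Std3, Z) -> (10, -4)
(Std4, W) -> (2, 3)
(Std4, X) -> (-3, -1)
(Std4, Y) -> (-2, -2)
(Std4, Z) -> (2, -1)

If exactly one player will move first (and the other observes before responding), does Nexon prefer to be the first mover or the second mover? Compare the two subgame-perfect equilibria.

If Nexon leads: Orbyt's best replies are Std1→Z, Std2→X, Std3→X, Std4→W; Nexon's induced payoffs 9, 1, 4, 2; outcome (Std1, Z), payoffs (9, 10).
If Orbyt leads: Nexon's best replies are W→Std2, X→Std3, Y→Std2, Z→Std3; Orbyt's induced payoffs 0, 9, -4, -4; outcome (Std3, X), payoffs (4, 9).
Nexon gets 9 moving first and 4 moving second, so Nexon prefers to move first.

first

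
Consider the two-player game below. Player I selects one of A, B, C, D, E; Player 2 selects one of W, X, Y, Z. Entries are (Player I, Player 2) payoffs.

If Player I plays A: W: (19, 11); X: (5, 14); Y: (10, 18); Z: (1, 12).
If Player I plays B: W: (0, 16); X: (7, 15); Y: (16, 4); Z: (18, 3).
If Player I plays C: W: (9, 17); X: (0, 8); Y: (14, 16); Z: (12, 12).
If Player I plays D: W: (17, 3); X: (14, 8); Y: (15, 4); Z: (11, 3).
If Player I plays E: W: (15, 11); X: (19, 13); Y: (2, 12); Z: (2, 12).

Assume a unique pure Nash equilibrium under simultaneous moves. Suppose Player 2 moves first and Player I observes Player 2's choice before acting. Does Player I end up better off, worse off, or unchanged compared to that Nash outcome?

Work backward from Player I's decision.
- W → Player I plays A (best of 19, 0, 9, 17, 15); Player 2 gets 11.
- X → Player I plays E (best of 5, 7, 0, 14, 19); Player 2 gets 13.
- Y → Player I plays B (best of 10, 16, 14, 15, 2); Player 2 gets 4.
- Z → Player I plays B (best of 1, 18, 12, 11, 2); Player 2 gets 3.
Maximizing over 11, 13, 4, 3, Player 2 chooses X. Subgame-perfect outcome: (E, X) with payoffs (19, 13).
Under simultaneous play:
Player I's best replies: W→A; X→E; Y→B; Z→B.
Player 2's best replies: A→Y; B→W; C→W; D→X; E→X.
The unique mutual best reply is (E, X), giving (19, 13).
Player I earns 19 sequentially versus 19 at the Nash outcome: unchanged.

unchanged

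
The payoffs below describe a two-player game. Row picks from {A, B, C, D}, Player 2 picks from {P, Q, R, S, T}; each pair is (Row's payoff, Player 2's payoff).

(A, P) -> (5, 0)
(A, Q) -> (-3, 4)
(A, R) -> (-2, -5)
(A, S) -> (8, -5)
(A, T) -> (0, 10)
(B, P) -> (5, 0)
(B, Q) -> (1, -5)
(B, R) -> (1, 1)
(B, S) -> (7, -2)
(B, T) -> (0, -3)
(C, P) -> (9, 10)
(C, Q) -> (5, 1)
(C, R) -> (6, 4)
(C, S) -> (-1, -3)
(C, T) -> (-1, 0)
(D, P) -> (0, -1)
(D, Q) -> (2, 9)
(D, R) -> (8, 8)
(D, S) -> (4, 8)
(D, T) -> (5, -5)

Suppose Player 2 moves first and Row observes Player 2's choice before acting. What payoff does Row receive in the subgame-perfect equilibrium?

Solve by backward induction (Player 2 leads).
- P → Row plays C (best of 5, 5, 9, 0); Player 2 gets 10.
- Q → Row plays C (best of -3, 1, 5, 2); Player 2 gets 1.
- R → Row plays D (best of -2, 1, 6, 8); Player 2 gets 8.
- S → Row plays A (best of 8, 7, -1, 4); Player 2 gets -5.
- T → Row plays D (best of 0, 0, -1, 5); Player 2 gets -5.
Maximizing over 10, 1, 8, -5, -5, Player 2 chooses P. Subgame-perfect outcome: (C, P) with payoffs (9, 10).

9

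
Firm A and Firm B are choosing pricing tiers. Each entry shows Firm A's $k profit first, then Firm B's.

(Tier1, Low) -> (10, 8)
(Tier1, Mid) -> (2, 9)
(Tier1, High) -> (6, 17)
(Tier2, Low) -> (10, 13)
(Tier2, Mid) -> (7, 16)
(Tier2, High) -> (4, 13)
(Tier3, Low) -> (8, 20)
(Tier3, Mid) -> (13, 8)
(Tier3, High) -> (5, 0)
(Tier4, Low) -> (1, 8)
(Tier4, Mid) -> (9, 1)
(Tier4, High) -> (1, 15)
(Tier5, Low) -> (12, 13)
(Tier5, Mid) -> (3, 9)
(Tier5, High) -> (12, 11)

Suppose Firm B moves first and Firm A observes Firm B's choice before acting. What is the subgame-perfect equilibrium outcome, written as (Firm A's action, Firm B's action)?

Solve by backward induction (Firm B leads).
- Low → Firm A plays Tier5 (best of 10, 10, 8, 1, 12); Firm B gets 13.
- Mid → Firm A plays Tier3 (best of 2, 7, 13, 9, 3); Firm B gets 8.
- High → Firm A plays Tier5 (best of 6, 4, 5, 1, 12); Firm B gets 11.
Firm B's induced payoffs are 13, 8, 11, so Firm B commits to Low. Subgame-perfect outcome: (Tier5, Low) with payoffs (12, 13).

(Tier5, Low)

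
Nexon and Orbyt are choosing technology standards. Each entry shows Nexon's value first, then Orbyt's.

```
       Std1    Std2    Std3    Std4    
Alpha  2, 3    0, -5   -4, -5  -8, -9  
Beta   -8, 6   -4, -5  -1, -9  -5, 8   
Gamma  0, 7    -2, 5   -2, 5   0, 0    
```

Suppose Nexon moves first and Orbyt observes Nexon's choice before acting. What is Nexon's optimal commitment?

Orbyt best-responds to each possible Nexon move:
- Alpha → Orbyt plays Std1 (best of 3, -5, -5, -9); Nexon gets 2.
- Beta → Orbyt plays Std4 (best of 6, -5, -9, 8); Nexon gets -5.
- Gamma → Orbyt plays Std1 (best of 7, 5, 5, 0); Nexon gets 0.
Maximizing over 2, -5, 0, Nexon chooses Alpha. Subgame-perfect outcome: (Alpha, Std1) with payoffs (2, 3).

Alpha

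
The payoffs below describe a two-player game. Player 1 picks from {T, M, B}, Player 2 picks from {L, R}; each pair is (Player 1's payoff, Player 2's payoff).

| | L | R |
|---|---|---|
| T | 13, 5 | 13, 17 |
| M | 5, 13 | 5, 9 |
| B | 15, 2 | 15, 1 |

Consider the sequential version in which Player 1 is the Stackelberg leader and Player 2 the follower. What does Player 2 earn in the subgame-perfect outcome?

2

Work backward from Player 2's decision.
- T: Player 2 compares 5, 17 and picks R; Player 1 would get 13.
- M: Player 2 compares 13, 9 and picks L; Player 1 would get 5.
- B: Player 2 compares 2, 1 and picks L; Player 1 would get 15.
Maximizing over 13, 5, 15, Player 1 chooses B. Subgame-perfect outcome: (B, L) with payoffs (15, 2).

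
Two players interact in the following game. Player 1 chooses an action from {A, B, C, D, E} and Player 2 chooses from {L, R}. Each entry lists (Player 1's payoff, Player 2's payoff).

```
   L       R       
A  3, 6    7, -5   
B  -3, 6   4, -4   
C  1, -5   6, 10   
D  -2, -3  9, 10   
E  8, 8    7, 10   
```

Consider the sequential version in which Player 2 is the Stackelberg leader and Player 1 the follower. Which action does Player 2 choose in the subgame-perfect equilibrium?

Player 1 best-responds to each possible Player 2 move:
- L: BR = E, leader payoff 8.
- R: BR = D, leader payoff 10.
Among 8, 10, the best is 10 at R. Subgame-perfect outcome: (D, R) with payoffs (9, 10).

R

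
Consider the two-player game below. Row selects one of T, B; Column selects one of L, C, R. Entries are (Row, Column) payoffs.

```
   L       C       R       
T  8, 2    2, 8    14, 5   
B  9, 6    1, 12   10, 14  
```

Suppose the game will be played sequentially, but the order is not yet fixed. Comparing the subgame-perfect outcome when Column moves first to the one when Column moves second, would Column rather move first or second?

second

If Row leads: Column's best replies are T→C, B→R; Row's induced payoffs 2, 10; outcome (B, R), payoffs (10, 14).
If Column leads: Row's best replies are L→B, C→T, R→T; Column's induced payoffs 6, 8, 5; outcome (T, C), payoffs (2, 8).
Column gets 8 moving first and 14 moving second, so Column prefers to move second.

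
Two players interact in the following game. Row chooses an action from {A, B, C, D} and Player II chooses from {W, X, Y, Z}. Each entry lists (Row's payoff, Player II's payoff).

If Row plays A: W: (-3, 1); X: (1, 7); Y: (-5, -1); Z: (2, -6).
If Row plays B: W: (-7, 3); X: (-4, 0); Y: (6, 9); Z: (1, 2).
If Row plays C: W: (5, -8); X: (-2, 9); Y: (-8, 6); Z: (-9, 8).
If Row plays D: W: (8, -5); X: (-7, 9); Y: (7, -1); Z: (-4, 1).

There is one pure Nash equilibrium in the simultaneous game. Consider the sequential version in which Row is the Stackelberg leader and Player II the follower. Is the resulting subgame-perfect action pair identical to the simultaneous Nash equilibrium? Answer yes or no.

Work backward from Player II's decision.
- A → Player II plays X (best of 1, 7, -1, -6); Row gets 1.
- B → Player II plays Y (best of 3, 0, 9, 2); Row gets 6.
- C → Player II plays X (best of -8, 9, 6, 8); Row gets -2.
- D → Player II plays X (best of -5, 9, -1, 1); Row gets -7.
Row's induced payoffs are 1, 6, -2, -7, so Row commits to B. Subgame-perfect outcome: (B, Y) with payoffs (6, 9).
Now find the simultaneous Nash equilibrium.
Row's best replies: W→D; X→A; Y→D; Z→A.
Player II's best replies: A→X; B→Y; C→X; D→X.
The unique mutual best reply is (A, X), giving (1, 7).
Sequential outcome (B, Y) differs from the Nash profile (A, X).

no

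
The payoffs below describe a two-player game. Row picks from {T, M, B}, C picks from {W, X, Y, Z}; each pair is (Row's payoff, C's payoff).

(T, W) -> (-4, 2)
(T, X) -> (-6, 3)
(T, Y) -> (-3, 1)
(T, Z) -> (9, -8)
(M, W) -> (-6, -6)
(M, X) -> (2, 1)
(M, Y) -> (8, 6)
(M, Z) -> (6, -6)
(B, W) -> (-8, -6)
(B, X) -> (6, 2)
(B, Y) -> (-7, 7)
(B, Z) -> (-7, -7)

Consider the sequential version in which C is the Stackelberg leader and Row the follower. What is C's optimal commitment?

Y

Work backward from Row's decision.
- W → Row plays T (best of -4, -6, -8); C gets 2.
- X → Row plays B (best of -6, 2, 6); C gets 2.
- Y → Row plays M (best of -3, 8, -7); C gets 6.
- Z → Row plays T (best of 9, 6, -7); C gets -8.
Maximizing over 2, 2, 6, -8, C chooses Y. Subgame-perfect outcome: (M, Y) with payoffs (8, 6).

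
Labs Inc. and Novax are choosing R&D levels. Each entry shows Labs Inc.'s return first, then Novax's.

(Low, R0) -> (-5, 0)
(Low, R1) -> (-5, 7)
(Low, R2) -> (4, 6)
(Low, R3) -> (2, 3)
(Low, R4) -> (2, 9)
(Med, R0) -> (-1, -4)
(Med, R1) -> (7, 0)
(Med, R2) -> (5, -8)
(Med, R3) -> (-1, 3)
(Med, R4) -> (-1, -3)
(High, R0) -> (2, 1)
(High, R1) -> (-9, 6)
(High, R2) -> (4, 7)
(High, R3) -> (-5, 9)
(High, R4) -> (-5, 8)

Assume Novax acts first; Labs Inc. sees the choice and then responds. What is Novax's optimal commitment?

R4

Backward induction with Novax moving first.
- R0: BR = High, leader payoff 1.
- R1: BR = Med, leader payoff 0.
- R2: BR = Med, leader payoff -8.
- R3: BR = Low, leader payoff 3.
- R4: BR = Low, leader payoff 9.
Among 1, 0, -8, 3, 9, the best is 9 at R4. Subgame-perfect outcome: (Low, R4) with payoffs (2, 9).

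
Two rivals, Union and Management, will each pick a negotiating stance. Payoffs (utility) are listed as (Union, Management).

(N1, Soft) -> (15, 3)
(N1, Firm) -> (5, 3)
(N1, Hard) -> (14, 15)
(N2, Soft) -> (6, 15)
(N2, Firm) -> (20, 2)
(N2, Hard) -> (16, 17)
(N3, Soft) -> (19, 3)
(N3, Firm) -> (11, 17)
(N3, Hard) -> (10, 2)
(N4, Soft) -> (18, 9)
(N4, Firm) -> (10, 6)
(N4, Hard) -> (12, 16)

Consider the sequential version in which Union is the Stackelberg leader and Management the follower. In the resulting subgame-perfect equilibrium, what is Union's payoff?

Work backward from Management's decision.
- N1: BR = Hard, leader payoff 14.
- N2: BR = Hard, leader payoff 16.
- N3: BR = Firm, leader payoff 11.
- N4: BR = Hard, leader payoff 12.
Among 14, 16, 11, 12, the best is 16 at N2. Subgame-perfect outcome: (N2, Hard) with payoffs (16, 17).

16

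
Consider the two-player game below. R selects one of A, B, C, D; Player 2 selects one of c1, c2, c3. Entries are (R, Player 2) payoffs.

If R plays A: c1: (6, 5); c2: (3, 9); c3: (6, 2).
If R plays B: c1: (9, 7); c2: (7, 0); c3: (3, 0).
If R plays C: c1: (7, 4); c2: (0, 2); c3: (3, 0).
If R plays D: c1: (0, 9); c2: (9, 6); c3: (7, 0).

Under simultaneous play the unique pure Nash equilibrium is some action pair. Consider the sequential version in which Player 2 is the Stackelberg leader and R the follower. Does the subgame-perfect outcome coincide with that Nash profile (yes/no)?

Work backward from R's decision.
- c1 → R plays B (best of 6, 9, 7, 0); Player 2 gets 7.
- c2 → R plays D (best of 3, 7, 0, 9); Player 2 gets 6.
- c3 → R plays D (best of 6, 3, 3, 7); Player 2 gets 0.
Maximizing over 7, 6, 0, Player 2 chooses c1. Subgame-perfect outcome: (B, c1) with payoffs (9, 7).
Now find the simultaneous Nash equilibrium.
R's best replies: c1→B; c2→D; c3→D.
Player 2's best replies: A→c2; B→c1; C→c1; D→c1.
Only (B, c1) has each player best-responding; Nash payoffs (9, 7).
Sequential outcome (B, c1) coincides with the Nash profile (B, c1).

yes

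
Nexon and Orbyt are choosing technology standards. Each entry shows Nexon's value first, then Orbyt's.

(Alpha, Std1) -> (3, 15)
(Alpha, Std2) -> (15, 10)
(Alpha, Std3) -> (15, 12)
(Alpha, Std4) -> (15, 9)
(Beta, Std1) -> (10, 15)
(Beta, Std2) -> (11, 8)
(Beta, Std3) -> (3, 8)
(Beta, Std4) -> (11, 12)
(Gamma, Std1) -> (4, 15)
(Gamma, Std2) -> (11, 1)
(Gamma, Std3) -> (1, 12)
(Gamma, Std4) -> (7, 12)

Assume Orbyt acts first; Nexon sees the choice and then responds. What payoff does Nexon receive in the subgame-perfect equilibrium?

10

Solve by backward induction (Orbyt leads).
- Std1: Nexon compares 3, 10, 4 and picks Beta; Orbyt would get 15.
- Std2: Nexon compares 15, 11, 11 and picks Alpha; Orbyt would get 10.
- Std3: Nexon compares 15, 3, 1 and picks Alpha; Orbyt would get 12.
- Std4: Nexon compares 15, 11, 7 and picks Alpha; Orbyt would get 9.
Orbyt's induced payoffs are 15, 10, 12, 9, so Orbyt commits to Std1. Subgame-perfect outcome: (Beta, Std1) with payoffs (10, 15).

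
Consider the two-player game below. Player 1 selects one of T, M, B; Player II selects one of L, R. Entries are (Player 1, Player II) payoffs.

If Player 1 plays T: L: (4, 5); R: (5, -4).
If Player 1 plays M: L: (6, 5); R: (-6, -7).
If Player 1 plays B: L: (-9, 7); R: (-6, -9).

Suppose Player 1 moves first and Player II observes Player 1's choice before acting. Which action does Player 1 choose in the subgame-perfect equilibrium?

M

Work backward from Player II's decision.
- T → Player II plays L (best of 5, -4); Player 1 gets 4.
- M → Player II plays L (best of 5, -7); Player 1 gets 6.
- B → Player II plays L (best of 7, -9); Player 1 gets -9.
Player 1's induced payoffs are 4, 6, -9, so Player 1 commits to M. Subgame-perfect outcome: (M, L) with payoffs (6, 5).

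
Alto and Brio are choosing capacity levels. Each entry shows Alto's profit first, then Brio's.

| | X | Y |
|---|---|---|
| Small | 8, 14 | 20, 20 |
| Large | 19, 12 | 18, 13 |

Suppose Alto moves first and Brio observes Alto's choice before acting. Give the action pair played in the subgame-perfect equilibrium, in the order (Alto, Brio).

Backward induction with Alto moving first.
- Small → Brio plays Y (best of 14, 20); Alto gets 20.
- Large → Brio plays Y (best of 12, 13); Alto gets 18.
Among 20, 18, the best is 20 at Small. Subgame-perfect outcome: (Small, Y) with payoffs (20, 20).

(Small, Y)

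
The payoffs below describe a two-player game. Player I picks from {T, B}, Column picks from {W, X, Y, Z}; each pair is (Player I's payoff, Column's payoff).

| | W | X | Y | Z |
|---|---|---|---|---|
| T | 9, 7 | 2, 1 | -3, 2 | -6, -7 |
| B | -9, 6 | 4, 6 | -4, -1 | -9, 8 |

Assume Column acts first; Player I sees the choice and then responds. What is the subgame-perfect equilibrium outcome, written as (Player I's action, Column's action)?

(T, W)

Backward induction with Column moving first.
- W: BR = T, leader payoff 7.
- X: BR = B, leader payoff 6.
- Y: BR = T, leader payoff 2.
- Z: BR = T, leader payoff -7.
Maximizing over 7, 6, 2, -7, Column chooses W. Subgame-perfect outcome: (T, W) with payoffs (9, 7).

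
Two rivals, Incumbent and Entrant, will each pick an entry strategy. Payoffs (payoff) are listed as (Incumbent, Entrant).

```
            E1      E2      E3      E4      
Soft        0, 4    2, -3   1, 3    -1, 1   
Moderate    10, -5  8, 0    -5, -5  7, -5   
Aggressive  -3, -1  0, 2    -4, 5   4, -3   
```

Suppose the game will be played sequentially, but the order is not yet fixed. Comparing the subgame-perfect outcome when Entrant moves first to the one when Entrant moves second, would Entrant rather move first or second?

If Incumbent leads: Entrant's best replies are Soft→E1, Moderate→E2, Aggressive→E3; Incumbent's induced payoffs 0, 8, -4; outcome (Moderate, E2), payoffs (8, 0).
If Entrant leads: Incumbent's best replies are E1→Moderate, E2→Moderate, E3→Soft, E4→Moderate; Entrant's induced payoffs -5, 0, 3, -5; outcome (Soft, E3), payoffs (1, 3).
Entrant gets 3 moving first and 0 moving second, so Entrant prefers to move first.

first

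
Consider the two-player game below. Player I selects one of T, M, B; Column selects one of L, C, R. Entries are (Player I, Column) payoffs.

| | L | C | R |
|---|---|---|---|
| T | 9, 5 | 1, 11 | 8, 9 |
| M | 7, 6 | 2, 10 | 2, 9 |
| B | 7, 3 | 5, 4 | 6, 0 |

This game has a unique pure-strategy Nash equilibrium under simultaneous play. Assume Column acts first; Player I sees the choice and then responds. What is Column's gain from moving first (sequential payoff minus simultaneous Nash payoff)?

Work backward from Player I's decision.
- L → Player I plays T (best of 9, 7, 7); Column gets 5.
- C → Player I plays B (best of 1, 2, 5); Column gets 4.
- R → Player I plays T (best of 8, 2, 6); Column gets 9.
Column's induced payoffs are 5, 4, 9, so Column commits to R. Subgame-perfect outcome: (T, R) with payoffs (8, 9).
Under simultaneous play:
Player I's best replies: L→T; C→B; R→T.
Column's best replies: T→C; M→C; B→C.
The unique mutual best reply is (B, C), giving (5, 4).
Column's commitment gain: 9 − 4 = 5.

5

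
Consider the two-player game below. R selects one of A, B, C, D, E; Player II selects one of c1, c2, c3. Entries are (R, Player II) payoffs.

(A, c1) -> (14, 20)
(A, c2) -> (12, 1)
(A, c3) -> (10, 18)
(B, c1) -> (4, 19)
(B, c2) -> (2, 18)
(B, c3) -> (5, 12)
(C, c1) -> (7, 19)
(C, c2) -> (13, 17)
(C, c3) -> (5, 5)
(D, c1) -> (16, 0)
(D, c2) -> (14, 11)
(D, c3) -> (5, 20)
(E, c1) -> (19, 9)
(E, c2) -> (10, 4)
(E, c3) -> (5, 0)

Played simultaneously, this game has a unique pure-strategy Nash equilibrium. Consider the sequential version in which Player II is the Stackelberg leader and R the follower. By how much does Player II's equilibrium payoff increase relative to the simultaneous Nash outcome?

Backward induction with Player II moving first.
- c1: BR = E, leader payoff 9.
- c2: BR = D, leader payoff 11.
- c3: BR = A, leader payoff 18.
Among 9, 11, 18, the best is 18 at c3. Subgame-perfect outcome: (A, c3) with payoffs (10, 18).
For the simultaneous game, intersect best replies.
R's best replies: c1→E; c2→D; c3→A.
Player II's best replies: A→c1; B→c1; C→c1; D→c3; E→c1.
The unique mutual best reply is (E, c1), giving (19, 9).
Player II's commitment gain: 18 − 9 = 9.

9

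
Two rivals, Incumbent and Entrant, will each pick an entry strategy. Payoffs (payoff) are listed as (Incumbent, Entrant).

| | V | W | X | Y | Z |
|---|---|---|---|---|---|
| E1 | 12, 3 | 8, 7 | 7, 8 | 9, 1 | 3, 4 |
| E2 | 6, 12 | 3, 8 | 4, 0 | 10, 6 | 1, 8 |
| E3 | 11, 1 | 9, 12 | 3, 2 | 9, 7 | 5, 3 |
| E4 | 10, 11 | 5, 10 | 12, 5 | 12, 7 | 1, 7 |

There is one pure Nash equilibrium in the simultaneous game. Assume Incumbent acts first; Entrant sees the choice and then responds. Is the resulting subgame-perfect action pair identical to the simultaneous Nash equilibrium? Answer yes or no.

no

Work backward from Entrant's decision.
- E1 → Entrant plays X (best of 3, 7, 8, 1, 4); Incumbent gets 7.
- E2 → Entrant plays V (best of 12, 8, 0, 6, 8); Incumbent gets 6.
- E3 → Entrant plays W (best of 1, 12, 2, 7, 3); Incumbent gets 9.
- E4 → Entrant plays V (best of 11, 10, 5, 7, 7); Incumbent gets 10.
Among 7, 6, 9, 10, the best is 10 at E4. Subgame-perfect outcome: (E4, V) with payoffs (10, 11).
Now find the simultaneous Nash equilibrium.
Incumbent's best replies: V→E1; W→E3; X→E4; Y→E4; Z→E3.
Entrant's best replies: E1→X; E2→V; E3→W; E4→V.
The unique mutual best reply is (E3, W), giving (9, 12).
Sequential outcome (E4, V) differs from the Nash profile (E3, W).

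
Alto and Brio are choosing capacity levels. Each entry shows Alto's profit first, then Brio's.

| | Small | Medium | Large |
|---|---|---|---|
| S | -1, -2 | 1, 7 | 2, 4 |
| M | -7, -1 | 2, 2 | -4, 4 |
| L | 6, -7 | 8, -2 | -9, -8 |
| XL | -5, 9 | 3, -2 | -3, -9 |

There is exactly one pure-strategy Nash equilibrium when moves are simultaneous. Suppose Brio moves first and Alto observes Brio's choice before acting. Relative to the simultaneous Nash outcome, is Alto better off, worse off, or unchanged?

Alto best-responds to each possible Brio move:
- Small: Alto compares -1, -7, 6, -5 and picks L; Brio would get -7.
- Medium: Alto compares 1, 2, 8, 3 and picks L; Brio would get -2.
- Large: Alto compares 2, -4, -9, -3 and picks S; Brio would get 4.
Among -7, -2, 4, the best is 4 at Large. Subgame-perfect outcome: (S, Large) with payoffs (2, 4).
For the simultaneous game, intersect best replies.
Alto's best replies: Small→L; Medium→L; Large→S.
Brio's best replies: S→Medium; M→Large; L→Medium; XL→Small.
The unique mutual best reply is (L, Medium), giving (8, -2).
Alto earns 2 sequentially versus 8 at the Nash outcome: worse off.

worse off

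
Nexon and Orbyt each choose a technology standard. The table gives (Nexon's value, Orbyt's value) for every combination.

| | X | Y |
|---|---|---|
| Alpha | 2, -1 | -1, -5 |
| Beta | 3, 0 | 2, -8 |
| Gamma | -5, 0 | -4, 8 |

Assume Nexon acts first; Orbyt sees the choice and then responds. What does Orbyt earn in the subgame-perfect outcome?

0

Orbyt best-responds to each possible Nexon move:
- Alpha: BR = X, leader payoff 2.
- Beta: BR = X, leader payoff 3.
- Gamma: BR = Y, leader payoff -4.
Nexon's induced payoffs are 2, 3, -4, so Nexon commits to Beta. Subgame-perfect outcome: (Beta, X) with payoffs (3, 0).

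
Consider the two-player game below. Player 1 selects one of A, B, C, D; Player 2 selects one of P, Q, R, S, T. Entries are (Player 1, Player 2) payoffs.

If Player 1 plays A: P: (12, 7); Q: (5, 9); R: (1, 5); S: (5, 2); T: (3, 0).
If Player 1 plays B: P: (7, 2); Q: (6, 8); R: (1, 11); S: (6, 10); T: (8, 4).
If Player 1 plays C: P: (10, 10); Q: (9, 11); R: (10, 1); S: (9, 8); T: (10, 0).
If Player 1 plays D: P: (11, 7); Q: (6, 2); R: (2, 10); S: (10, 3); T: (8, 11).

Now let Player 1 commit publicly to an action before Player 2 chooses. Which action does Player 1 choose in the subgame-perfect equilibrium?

Backward induction with Player 1 moving first.
- A: Player 2 compares 7, 9, 5, 2, 0 and picks Q; Player 1 would get 5.
- B: Player 2 compares 2, 8, 11, 10, 4 and picks R; Player 1 would get 1.
- C: Player 2 compares 10, 11, 1, 8, 0 and picks Q; Player 1 would get 9.
- D: Player 2 compares 7, 2, 10, 3, 11 and picks T; Player 1 would get 8.
Player 1's induced payoffs are 5, 1, 9, 8, so Player 1 commits to C. Subgame-perfect outcome: (C, Q) with payoffs (9, 11).

C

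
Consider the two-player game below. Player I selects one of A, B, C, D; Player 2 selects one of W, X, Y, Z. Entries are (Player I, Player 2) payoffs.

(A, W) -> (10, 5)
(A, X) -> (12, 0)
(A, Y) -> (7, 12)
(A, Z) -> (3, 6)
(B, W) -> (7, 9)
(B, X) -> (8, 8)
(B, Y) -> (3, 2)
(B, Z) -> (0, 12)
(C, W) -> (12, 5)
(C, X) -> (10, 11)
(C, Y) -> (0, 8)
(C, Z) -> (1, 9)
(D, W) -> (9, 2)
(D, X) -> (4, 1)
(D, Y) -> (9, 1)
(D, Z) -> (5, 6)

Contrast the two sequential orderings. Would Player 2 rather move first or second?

If Player I leads: Player 2's best replies are A→Y, B→Z, C→X, D→Z; Player I's induced payoffs 7, 0, 10, 5; outcome (C, X), payoffs (10, 11).
If Player 2 leads: Player I's best replies are W→C, X→A, Y→D, Z→D; Player 2's induced payoffs 5, 0, 1, 6; outcome (D, Z), payoffs (5, 6).
Player 2 gets 6 moving first and 11 moving second, so Player 2 prefers to move second.

second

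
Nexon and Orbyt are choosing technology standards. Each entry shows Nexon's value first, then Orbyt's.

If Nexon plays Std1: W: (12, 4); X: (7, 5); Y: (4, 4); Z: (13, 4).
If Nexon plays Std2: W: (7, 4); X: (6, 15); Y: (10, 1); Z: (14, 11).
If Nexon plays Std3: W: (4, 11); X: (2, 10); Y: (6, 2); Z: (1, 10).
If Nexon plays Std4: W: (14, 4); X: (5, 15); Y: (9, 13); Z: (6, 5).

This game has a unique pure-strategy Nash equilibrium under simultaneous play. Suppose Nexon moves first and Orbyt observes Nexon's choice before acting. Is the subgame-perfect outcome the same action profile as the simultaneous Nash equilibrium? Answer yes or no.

yes

Solve by backward induction (Nexon leads).
- Std1: Orbyt compares 4, 5, 4, 4 and picks X; Nexon would get 7.
- Std2: Orbyt compares 4, 15, 1, 11 and picks X; Nexon would get 6.
- Std3: Orbyt compares 11, 10, 2, 10 and picks W; Nexon would get 4.
- Std4: Orbyt compares 4, 15, 13, 5 and picks X; Nexon would get 5.
Nexon's induced payoffs are 7, 6, 4, 5, so Nexon commits to Std1. Subgame-perfect outcome: (Std1, X) with payoffs (7, 5).
Now find the simultaneous Nash equilibrium.
Nexon's best replies: W→Std4; X→Std1; Y→Std2; Z→Std2.
Orbyt's best replies: Std1→X; Std2→X; Std3→W; Std4→X.
Only (Std1, X) has each player best-responding; Nash payoffs (7, 5).
Sequential outcome (Std1, X) coincides with the Nash profile (Std1, X).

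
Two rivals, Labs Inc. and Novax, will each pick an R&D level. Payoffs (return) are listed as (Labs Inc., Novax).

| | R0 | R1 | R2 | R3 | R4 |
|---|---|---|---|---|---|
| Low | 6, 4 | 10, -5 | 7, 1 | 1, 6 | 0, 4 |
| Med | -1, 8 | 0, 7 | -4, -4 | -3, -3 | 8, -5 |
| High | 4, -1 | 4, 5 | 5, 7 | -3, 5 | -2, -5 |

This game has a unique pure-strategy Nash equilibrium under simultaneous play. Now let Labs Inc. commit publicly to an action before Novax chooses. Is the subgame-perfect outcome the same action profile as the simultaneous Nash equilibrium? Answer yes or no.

Novax best-responds to each possible Labs Inc. move:
- Low: Novax compares 4, -5, 1, 6, 4 and picks R3; Labs Inc. would get 1.
- Med: Novax compares 8, 7, -4, -3, -5 and picks R0; Labs Inc. would get -1.
- High: Novax compares -1, 5, 7, 5, -5 and picks R2; Labs Inc. would get 5.
Maximizing over 1, -1, 5, Labs Inc. chooses High. Subgame-perfect outcome: (High, R2) with payoffs (5, 7).
Under simultaneous play:
Labs Inc.'s best replies: R0→Low; R1→Low; R2→Low; R3→Low; R4→Med.
Novax's best replies: Low→R3; Med→R0; High→R2.
The unique mutual best reply is (Low, R3), giving (1, 6).
Sequential outcome (High, R2) differs from the Nash profile (Low, R3).

no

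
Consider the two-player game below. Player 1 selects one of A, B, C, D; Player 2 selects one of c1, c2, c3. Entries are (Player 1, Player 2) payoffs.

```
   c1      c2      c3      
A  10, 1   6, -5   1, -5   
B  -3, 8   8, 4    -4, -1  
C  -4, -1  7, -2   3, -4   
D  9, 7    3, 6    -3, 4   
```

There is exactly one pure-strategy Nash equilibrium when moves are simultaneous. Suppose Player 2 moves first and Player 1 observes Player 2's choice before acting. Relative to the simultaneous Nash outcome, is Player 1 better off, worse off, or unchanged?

worse off

Player 1 best-responds to each possible Player 2 move:
- c1 → Player 1 plays A (best of 10, -3, -4, 9); Player 2 gets 1.
- c2 → Player 1 plays B (best of 6, 8, 7, 3); Player 2 gets 4.
- c3 → Player 1 plays C (best of 1, -4, 3, -3); Player 2 gets -4.
Among 1, 4, -4, the best is 4 at c2. Subgame-perfect outcome: (B, c2) with payoffs (8, 4).
For the simultaneous game, intersect best replies.
Player 1's best replies: c1→A; c2→B; c3→C.
Player 2's best replies: A→c1; B→c1; C→c1; D→c1.
Only (A, c1) has each player best-responding; Nash payoffs (10, 1).
Player 1 earns 8 sequentially versus 10 at the Nash outcome: worse off.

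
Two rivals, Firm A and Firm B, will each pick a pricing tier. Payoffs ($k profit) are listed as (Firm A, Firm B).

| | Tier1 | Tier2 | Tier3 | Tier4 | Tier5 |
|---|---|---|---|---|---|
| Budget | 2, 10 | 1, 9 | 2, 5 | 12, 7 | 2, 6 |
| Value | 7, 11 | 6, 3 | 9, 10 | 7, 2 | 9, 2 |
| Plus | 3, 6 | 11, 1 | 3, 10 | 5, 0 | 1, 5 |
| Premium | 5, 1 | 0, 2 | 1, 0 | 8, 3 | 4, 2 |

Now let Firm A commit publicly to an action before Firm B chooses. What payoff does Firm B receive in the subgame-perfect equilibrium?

3

Solve by backward induction (Firm A leads).
- Budget → Firm B plays Tier1 (best of 10, 9, 5, 7, 6); Firm A gets 2.
- Value → Firm B plays Tier1 (best of 11, 3, 10, 2, 2); Firm A gets 7.
- Plus → Firm B plays Tier3 (best of 6, 1, 10, 0, 5); Firm A gets 3.
- Premium → Firm B plays Tier4 (best of 1, 2, 0, 3, 2); Firm A gets 8.
Maximizing over 2, 7, 3, 8, Firm A chooses Premium. Subgame-perfect outcome: (Premium, Tier4) with payoffs (8, 3).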